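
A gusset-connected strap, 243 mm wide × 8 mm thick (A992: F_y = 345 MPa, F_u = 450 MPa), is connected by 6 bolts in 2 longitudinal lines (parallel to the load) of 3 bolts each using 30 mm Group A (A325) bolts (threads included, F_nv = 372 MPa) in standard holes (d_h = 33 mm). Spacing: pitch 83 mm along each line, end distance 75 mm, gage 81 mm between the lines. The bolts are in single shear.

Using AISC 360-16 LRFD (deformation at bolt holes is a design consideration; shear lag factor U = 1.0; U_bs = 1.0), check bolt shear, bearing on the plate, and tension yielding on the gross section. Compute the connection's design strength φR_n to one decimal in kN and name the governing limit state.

Bolt shear: A_b = π(30)²/4 = 706.86 mm². φR_n = 0.75 × 372 × 706.86 × 6 × 1 = 1183.3 kN.
Bearing (8 mm plate, F_u = 450 MPa): end bolts L_c = 75 − 33/2 = 58.5, R_n = min(1.2×58.5×8×450, 2.4×30×8×450) = 252.72 kN/bolt; interior L_c = 83 − 33 = 50, R_n = 216 kN/bolt. φR_n = 0.75 × (2×252.72 + 4×216) = 1027.1 kN.
Tension yield (gross): A_g = 243×8 = 1944 mm². φR_n = 0.90 × 345 × 1944 = 603.6 kN.
Governing: min(1183.3, 1027.1, 603.6) = 603.6 kN → gross-section yield.

603.6 kN (gross-section yield governs)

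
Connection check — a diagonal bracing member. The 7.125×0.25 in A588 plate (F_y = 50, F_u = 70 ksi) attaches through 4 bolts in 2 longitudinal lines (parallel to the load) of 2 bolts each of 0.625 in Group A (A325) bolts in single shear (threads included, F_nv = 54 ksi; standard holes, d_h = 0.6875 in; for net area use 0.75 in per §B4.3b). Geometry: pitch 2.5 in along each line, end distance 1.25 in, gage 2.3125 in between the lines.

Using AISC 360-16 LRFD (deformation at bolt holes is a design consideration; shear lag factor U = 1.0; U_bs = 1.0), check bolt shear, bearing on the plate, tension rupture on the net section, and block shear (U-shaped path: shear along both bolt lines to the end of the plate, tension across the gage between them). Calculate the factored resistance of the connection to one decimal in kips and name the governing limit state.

Bolt shear: A_b = π(0.625)²/4 = 0.3068 in². φR_n = 0.75 × 54 × 0.3068 × 4 × 1 = 49.7 kips.
Bearing (0.25 in plate, F_u = 70 ksi): end bolts L_c = 1.25 − 0.6875/2 = 0.90625, R_n = min(1.2×0.90625×0.25×70, 2.4×0.625×0.25×70) = 19.031 kips/bolt; interior L_c = 2.5 − 0.6875 = 1.8125, R_n = 26.25 kips/bolt. φR_n = 0.75 × (2×19.031 + 2×26.25) = 67.9 kips.
Tension rupture (net): A_n = (7.125 − 2×0.75)×0.25 = 1.4063 in² (U = 1.0, A_e = A_n). φR_n = 0.75 × 70 × 1.4063 = 73.8 kips.
Block shear: shear path 2×[1.25+1×2.5] = 2×3.75 in, A_gv = 1.875, A_nv = 2×(3.75 − 1.5×0.75)×0.25 = 1.3125 in²; tension across gage: (2.3125 − 1×0.75)×0.25 = 0.39063 in². R_n = min(0.6×70×1.3125, 0.6×50×1.875) + 1.0×70×0.39063 = min(55.125, 56.25) + 27.344 = 82.469 kips. φR_n = 0.75 × 82.469 = 61.9 kips.
Governing: min(49.7, 67.9, 73.8, 61.9) = 49.7 kips → bolt shear.

49.7 kips (bolt shear governs)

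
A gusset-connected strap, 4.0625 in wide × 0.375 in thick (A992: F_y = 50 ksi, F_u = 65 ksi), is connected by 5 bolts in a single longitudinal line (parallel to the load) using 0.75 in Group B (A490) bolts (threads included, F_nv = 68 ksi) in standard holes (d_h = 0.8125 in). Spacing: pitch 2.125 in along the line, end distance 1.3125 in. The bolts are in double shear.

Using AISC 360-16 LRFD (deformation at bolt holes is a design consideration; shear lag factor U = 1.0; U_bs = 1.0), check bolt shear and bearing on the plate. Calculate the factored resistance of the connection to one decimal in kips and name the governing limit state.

135.1 kips (bearing governs)

Bolt shear: A_b = π(0.75)²/4 = 0.44179 in². φR_n = 0.75 × 68 × 0.44179 × 5 × 2 = 225.3 kips.
Bearing (0.375 in plate, F_u = 65 ksi): end bolts L_c = 1.3125 − 0.8125/2 = 0.90625, R_n = min(1.2×0.90625×0.375×65, 2.4×0.75×0.375×65) = 26.508 kips/bolt; interior L_c = 2.125 − 0.8125 = 1.3125, R_n = 38.391 kips/bolt. φR_n = 0.75 × (1×26.508 + 4×38.391) = 135.1 kips.
Governing: min(225.3, 135.1) = 135.1 kips → bearing.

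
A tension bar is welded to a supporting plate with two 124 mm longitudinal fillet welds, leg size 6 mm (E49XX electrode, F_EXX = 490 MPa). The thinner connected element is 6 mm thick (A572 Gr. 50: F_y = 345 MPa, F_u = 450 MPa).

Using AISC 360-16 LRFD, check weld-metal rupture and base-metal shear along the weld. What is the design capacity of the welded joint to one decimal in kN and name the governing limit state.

Weld metal: throat = 0.707×6 = 4.242 mm, L = 2×124 = 248 mm. φR_n = 0.75 × 0.6 × 490 × 4.242 × 248 = 232.0 kN.
Base metal shear (6 mm plate): yield φR_n = 1.0×0.6×345×6×248 = 308.0 kN; rupture φR_n = 0.75×0.6×450×6×248 = 301.3 kN; take 301.3 kN (rupture).
Governing: min(232.0, 301.3) = 232.0 kN → weld metal.

232.0 kN (weld metal governs)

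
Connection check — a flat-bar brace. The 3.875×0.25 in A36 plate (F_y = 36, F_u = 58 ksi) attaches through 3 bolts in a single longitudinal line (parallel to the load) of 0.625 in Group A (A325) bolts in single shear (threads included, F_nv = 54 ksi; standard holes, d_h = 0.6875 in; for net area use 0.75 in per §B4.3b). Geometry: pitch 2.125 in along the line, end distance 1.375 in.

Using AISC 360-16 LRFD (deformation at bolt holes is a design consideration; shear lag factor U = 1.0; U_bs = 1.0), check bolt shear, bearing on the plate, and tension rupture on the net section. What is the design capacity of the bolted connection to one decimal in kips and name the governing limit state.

Bolt shear: A_b = π(0.625)²/4 = 0.3068 in². φR_n = 0.75 × 54 × 0.3068 × 3 × 1 = 37.3 kips.
Bearing (0.25 in plate, F_u = 58 ksi): end bolts L_c = 1.375 − 0.6875/2 = 1.03125, R_n = min(1.2×1.03125×0.25×58, 2.4×0.625×0.25×58) = 17.944 kips/bolt; interior L_c = 2.125 − 0.6875 = 1.4375, R_n = 21.75 kips/bolt. φR_n = 0.75 × (1×17.944 + 2×21.75) = 46.1 kips.
Tension rupture (net): A_n = (3.875 − 1×0.75)×0.25 = 0.78125 in² (U = 1.0, A_e = A_n). φR_n = 0.75 × 58 × 0.78125 = 34.0 kips.
Governing: min(37.3, 46.1, 34.0) = 34.0 kips → net-section rupture.

34.0 kips (net-section rupture governs)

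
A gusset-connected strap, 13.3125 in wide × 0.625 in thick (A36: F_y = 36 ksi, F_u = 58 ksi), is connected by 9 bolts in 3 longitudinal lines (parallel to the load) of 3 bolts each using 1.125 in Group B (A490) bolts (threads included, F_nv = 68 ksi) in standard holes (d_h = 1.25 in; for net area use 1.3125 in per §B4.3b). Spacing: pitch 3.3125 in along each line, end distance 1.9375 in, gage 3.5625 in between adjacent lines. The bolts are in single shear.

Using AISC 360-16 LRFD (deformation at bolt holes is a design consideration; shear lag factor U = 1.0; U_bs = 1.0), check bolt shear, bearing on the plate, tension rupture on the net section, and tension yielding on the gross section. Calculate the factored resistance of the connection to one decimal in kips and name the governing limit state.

254.9 kips (net-section rupture governs)

Bolt shear: A_b = π(1.125)²/4 = 0.99402 in². φR_n = 0.75 × 68 × 0.99402 × 9 × 1 = 456.3 kips.
Bearing (0.625 in plate, F_u = 58 ksi): end bolts L_c = 1.9375 − 1.25/2 = 1.3125, R_n = min(1.2×1.3125×0.625×58, 2.4×1.125×0.625×58) = 57.094 kips/bolt; interior L_c = 3.3125 − 1.25 = 2.0625, R_n = 89.719 kips/bolt. φR_n = 0.75 × (3×57.094 + 6×89.719) = 532.2 kips.
Tension rupture (net): A_n = (13.3125 − 3×1.3125)×0.625 = 5.8594 in² (U = 1.0, A_e = A_n). φR_n = 0.75 × 58 × 5.8594 = 254.9 kips.
Tension yield (gross): A_g = 13.3125×0.625 = 8.3203 in². φR_n = 0.90 × 36 × 8.3203 = 269.6 kips.
Governing: min(456.3, 532.2, 254.9, 269.6) = 254.9 kips → net-section rupture.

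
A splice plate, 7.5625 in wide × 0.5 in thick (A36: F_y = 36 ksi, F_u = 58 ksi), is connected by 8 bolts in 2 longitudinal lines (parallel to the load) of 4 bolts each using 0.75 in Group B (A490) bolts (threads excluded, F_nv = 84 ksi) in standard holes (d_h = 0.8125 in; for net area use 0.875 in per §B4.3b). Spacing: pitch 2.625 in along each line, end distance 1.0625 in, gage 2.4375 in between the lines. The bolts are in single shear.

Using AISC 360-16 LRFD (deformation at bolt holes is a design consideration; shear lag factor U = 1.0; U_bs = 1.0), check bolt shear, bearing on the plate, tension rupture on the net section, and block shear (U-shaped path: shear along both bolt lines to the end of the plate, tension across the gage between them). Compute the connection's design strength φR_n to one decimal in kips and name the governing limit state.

126.4 kips (net-section rupture governs)

Bolt shear: A_b = π(0.75)²/4 = 0.44179 in². φR_n = 0.75 × 84 × 0.44179 × 8 × 1 = 222.7 kips.
Bearing (0.5 in plate, F_u = 58 ksi): end bolts L_c = 1.0625 − 0.8125/2 = 0.65625, R_n = min(1.2×0.65625×0.5×58, 2.4×0.75×0.5×58) = 22.838 kips/bolt; interior L_c = 2.625 − 0.8125 = 1.8125, R_n = 52.2 kips/bolt. φR_n = 0.75 × (2×22.838 + 6×52.2) = 269.2 kips.
Tension rupture (net): A_n = (7.5625 − 2×0.875)×0.5 = 2.9063 in² (U = 1.0, A_e = A_n). φR_n = 0.75 × 58 × 2.9063 = 126.4 kips.
Block shear: shear path 2×[1.0625+3×2.625] = 2×8.9375 in, A_gv = 8.9375, A_nv = 2×(8.9375 − 3.5×0.875)×0.5 = 5.875 in²; tension across gage: (2.4375 − 1×0.875)×0.5 = 0.78125 in². R_n = min(0.6×58×5.875, 0.6×36×8.9375) + 1.0×58×0.78125 = min(204.45, 193.05) + 45.313 = 238.36 kips. φR_n = 0.75 × 238.36 = 178.8 kips.
Governing: min(222.7, 269.2, 126.4, 178.8) = 126.4 kips → net-section rupture.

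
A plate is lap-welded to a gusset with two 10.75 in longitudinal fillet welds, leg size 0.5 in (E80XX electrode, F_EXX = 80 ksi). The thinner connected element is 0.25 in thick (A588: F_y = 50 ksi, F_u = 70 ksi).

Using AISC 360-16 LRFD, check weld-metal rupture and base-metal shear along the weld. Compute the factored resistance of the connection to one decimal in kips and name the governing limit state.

161.3 kips (base-metal shear governs)

Weld metal: throat = 0.707×0.5 = 0.3535 in, L = 2×10.75 = 21.5 in. φR_n = 0.75 × 0.6 × 80 × 0.3535 × 21.5 = 273.6 kips.
Base metal shear (0.25 in plate): yield φR_n = 1.0×0.6×50×0.25×21.5 = 161.3 kips; rupture φR_n = 0.75×0.6×70×0.25×21.5 = 169.3 kips; take 161.3 kips (yield).
Governing: min(273.6, 161.3) = 161.3 kips → base-metal shear.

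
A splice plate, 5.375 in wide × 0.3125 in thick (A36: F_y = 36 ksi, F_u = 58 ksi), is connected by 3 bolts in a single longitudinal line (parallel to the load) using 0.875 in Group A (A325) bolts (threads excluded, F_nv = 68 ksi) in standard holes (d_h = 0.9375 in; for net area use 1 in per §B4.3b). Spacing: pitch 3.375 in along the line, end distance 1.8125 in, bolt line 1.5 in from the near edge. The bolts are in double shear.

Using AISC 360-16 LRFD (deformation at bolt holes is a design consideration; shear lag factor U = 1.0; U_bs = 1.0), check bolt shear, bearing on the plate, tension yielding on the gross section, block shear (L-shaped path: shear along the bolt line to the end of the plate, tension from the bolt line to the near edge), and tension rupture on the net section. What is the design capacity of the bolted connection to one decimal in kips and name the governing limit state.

Bolt shear: A_b = π(0.875)²/4 = 0.60132 in². φR_n = 0.75 × 68 × 0.60132 × 3 × 2 = 184.0 kips.
Bearing (0.3125 in plate, F_u = 58 ksi): end bolts L_c = 1.8125 − 0.9375/2 = 1.34375, R_n = min(1.2×1.34375×0.3125×58, 2.4×0.875×0.3125×58) = 29.227 kips/bolt; interior L_c = 3.375 − 0.9375 = 2.4375, R_n = 38.063 kips/bolt. φR_n = 0.75 × (1×29.227 + 2×38.063) = 79.0 kips.
Tension yield (gross): A_g = 5.375×0.3125 = 1.6797 in². φR_n = 0.90 × 36 × 1.6797 = 54.4 kips.
Block shear: shear path 1×[1.8125+2×3.375] = 1×8.5625 in, A_gv = 2.6758, A_nv = 1×(8.5625 − 2.5×1)×0.3125 = 1.8945 in²; tension to near edge: (1.5 − 0.5×1)×0.3125 = 0.3125 in². R_n = min(0.6×58×1.8945, 0.6×36×2.6758) + 1.0×58×0.3125 = min(65.929, 57.797) + 18.125 = 75.922 kips. φR_n = 0.75 × 75.922 = 56.9 kips.
Tension rupture (net): A_n = (5.375 − 1×1)×0.3125 = 1.3672 in² (U = 1.0, A_e = A_n). φR_n = 0.75 × 58 × 1.3672 = 59.5 kips.
Governing: min(184.0, 79.0, 54.4, 56.9, 59.5) = 54.4 kips → gross-section yield.

54.4 kips (gross-section yield governs)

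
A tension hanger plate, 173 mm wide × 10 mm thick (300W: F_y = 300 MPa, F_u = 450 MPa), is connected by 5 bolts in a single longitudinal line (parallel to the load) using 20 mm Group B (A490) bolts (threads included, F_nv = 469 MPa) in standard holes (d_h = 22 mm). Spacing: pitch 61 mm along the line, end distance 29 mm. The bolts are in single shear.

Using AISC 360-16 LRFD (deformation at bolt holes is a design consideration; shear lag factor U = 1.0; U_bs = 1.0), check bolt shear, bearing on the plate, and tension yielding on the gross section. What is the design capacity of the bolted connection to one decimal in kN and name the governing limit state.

Bolt shear: A_b = π(20)²/4 = 314.16 mm². φR_n = 0.75 × 469 × 314.16 × 5 × 1 = 552.5 kN.
Bearing (10 mm plate, F_u = 450 MPa): end bolts L_c = 29 − 22/2 = 18, R_n = min(1.2×18×10×450, 2.4×20×10×450) = 97.2 kN/bolt; interior L_c = 61 − 22 = 39, R_n = 210.6 kN/bolt. φR_n = 0.75 × (1×97.2 + 4×210.6) = 704.7 kN.
Tension yield (gross): A_g = 173×10 = 1730 mm². φR_n = 0.90 × 300 × 1730 = 467.1 kN.
Governing: min(552.5, 704.7, 467.1) = 467.1 kN → gross-section yield.

467.1 kN (gross-section yield governs)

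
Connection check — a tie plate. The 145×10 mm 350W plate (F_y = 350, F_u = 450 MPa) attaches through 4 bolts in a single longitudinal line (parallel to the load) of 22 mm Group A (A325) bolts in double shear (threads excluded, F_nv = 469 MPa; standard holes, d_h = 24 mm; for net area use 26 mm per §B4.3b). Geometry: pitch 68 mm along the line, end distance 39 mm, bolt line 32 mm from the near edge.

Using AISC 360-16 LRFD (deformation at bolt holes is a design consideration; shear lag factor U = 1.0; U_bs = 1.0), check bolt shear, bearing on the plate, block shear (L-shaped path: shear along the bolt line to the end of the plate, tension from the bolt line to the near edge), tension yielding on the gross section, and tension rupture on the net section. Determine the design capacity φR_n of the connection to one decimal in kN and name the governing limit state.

Bolt shear: A_b = π(22)²/4 = 380.13 mm². φR_n = 0.75 × 469 × 380.13 × 4 × 2 = 1069.7 kN.
Bearing (10 mm plate, F_u = 450 MPa): end bolts L_c = 39 − 24/2 = 27, R_n = min(1.2×27×10×450, 2.4×22×10×450) = 145.8 kN/bolt; interior L_c = 68 − 24 = 44, R_n = 237.6 kN/bolt. φR_n = 0.75 × (1×145.8 + 3×237.6) = 644.0 kN.
Block shear: shear path 1×[39+3×68] = 1×243 mm, A_gv = 2430, A_nv = 1×(243 − 3.5×26)×10 = 1520 mm²; tension to near edge: (32 − 0.5×26)×10 = 190 mm². R_n = min(0.6×450×1520, 0.6×350×2430) + 1.0×450×190 = min(410.4, 510.3) + 85.5 = 495.9 kN. φR_n = 0.75 × 495.9 = 371.9 kN.
Tension yield (gross): A_g = 145×10 = 1450 mm². φR_n = 0.90 × 350 × 1450 = 456.8 kN.
Tension rupture (net): A_n = (145 − 1×26)×10 = 1190 mm² (U = 1.0, A_e = A_n). φR_n = 0.75 × 450 × 1190 = 401.6 kN.
Governing: min(1069.7, 644.0, 371.9, 456.8, 401.6) = 371.9 kN → block shear.

371.9 kN (block shear governs)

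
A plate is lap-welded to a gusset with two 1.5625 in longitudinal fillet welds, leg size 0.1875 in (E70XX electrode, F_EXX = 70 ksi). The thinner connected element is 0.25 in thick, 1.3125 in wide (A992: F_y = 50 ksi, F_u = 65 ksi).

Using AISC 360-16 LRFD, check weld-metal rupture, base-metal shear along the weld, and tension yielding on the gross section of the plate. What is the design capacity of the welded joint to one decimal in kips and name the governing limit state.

13.0 kips (weld metal governs)

Weld metal: throat = 0.707×0.1875 = 0.13256 in, L = 2×1.5625 = 3.125 in. φR_n = 0.75 × 0.6 × 70 × 0.13256 × 3.125 = 13.0 kips.
Base metal shear (0.25 in plate): yield φR_n = 1.0×0.6×50×0.25×3.125 = 23.4 kips; rupture φR_n = 0.75×0.6×65×0.25×3.125 = 22.9 kips; take 22.9 kips (rupture).
Tension yield (gross): A_g = 1.3125×0.25 = 0.32813 in². φR_n = 0.90 × 50 × 0.32813 = 14.8 kips.
Governing: min(13.0, 22.9, 14.8) = 13.0 kips → weld metal.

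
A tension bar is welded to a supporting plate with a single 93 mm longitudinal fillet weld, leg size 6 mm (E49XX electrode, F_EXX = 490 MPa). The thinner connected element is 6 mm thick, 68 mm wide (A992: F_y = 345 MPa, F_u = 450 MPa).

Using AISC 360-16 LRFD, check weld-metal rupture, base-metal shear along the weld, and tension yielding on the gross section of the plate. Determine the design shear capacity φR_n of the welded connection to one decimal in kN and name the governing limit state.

Weld metal: throat = 0.707×6 = 4.242 mm, L = 93 mm. φR_n = 0.75 × 0.6 × 490 × 4.242 × 93 = 87.0 kN.
Base metal shear (6 mm plate): yield φR_n = 1.0×0.6×345×6×93 = 115.5 kN; rupture φR_n = 0.75×0.6×450×6×93 = 113.0 kN; take 113.0 kN (rupture).
Tension yield (gross): A_g = 68×6 = 408 mm². φR_n = 0.90 × 345 × 408 = 126.7 kN.
Governing: min(87.0, 113.0, 126.7) = 87.0 kN → weld metal.

87.0 kN (weld metal governs)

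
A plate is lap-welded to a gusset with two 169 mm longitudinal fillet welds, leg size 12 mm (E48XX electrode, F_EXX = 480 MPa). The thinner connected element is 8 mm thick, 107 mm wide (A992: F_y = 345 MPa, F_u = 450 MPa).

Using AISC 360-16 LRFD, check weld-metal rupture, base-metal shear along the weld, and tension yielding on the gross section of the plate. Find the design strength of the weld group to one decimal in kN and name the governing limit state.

Weld metal: throat = 0.707×12 = 8.484 mm, L = 2×169 = 338 mm. φR_n = 0.75 × 0.6 × 480 × 8.484 × 338 = 619.4 kN.
Base metal shear (8 mm plate): yield φR_n = 1.0×0.6×345×8×338 = 559.7 kN; rupture φR_n = 0.75×0.6×450×8×338 = 547.6 kN; take 547.6 kN (rupture).
Tension yield (gross): A_g = 107×8 = 856 mm². φR_n = 0.90 × 345 × 856 = 265.8 kN.
Governing: min(619.4, 547.6, 265.8) = 265.8 kN → gross-section yield.

265.8 kN (gross-section yield governs)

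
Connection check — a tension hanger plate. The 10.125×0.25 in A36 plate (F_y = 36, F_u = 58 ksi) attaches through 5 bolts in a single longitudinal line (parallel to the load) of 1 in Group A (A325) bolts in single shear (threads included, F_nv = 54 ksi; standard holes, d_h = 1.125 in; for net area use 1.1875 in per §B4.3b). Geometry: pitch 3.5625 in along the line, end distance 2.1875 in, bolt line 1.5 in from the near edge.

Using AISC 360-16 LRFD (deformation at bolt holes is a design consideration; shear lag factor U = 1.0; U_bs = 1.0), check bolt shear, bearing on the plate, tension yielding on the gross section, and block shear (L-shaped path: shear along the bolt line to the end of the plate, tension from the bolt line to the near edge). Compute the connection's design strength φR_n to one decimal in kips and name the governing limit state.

76.4 kips (block shear governs)

Bolt shear: A_b = π(1)²/4 = 0.7854 in². φR_n = 0.75 × 54 × 0.7854 × 5 × 1 = 159.0 kips.
Bearing (0.25 in plate, F_u = 58 ksi): end bolts L_c = 2.1875 − 1.125/2 = 1.625, R_n = min(1.2×1.625×0.25×58, 2.4×1×0.25×58) = 28.275 kips/bolt; interior L_c = 3.5625 − 1.125 = 2.4375, R_n = 34.8 kips/bolt. φR_n = 0.75 × (1×28.275 + 4×34.8) = 125.6 kips.
Tension yield (gross): A_g = 10.125×0.25 = 2.5313 in². φR_n = 0.90 × 36 × 2.5313 = 82.0 kips.
Block shear: shear path 1×[2.1875+4×3.5625] = 1×16.4375 in, A_gv = 4.1094, A_nv = 1×(16.4375 − 4.5×1.1875)×0.25 = 2.7734 in²; tension to near edge: (1.5 − 0.5×1.1875)×0.25 = 0.22656 in². R_n = min(0.6×58×2.7734, 0.6×36×4.1094) + 1.0×58×0.22656 = min(96.514, 88.763) + 13.14 = 101.9 kips. φR_n = 0.75 × 101.9 = 76.4 kips.
Governing: min(159.0, 125.6, 82.0, 76.4) = 76.4 kips → block shear.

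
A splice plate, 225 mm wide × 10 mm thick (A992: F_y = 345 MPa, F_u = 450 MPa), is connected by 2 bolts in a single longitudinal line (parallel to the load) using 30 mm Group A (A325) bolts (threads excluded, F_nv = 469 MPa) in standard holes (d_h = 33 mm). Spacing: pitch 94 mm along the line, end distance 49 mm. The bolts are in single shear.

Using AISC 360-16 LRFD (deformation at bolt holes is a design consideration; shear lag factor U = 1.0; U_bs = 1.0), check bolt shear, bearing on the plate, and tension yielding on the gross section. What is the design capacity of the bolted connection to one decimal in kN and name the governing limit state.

374.6 kN (bearing governs)

Bolt shear: A_b = π(30)²/4 = 706.86 mm². φR_n = 0.75 × 469 × 706.86 × 2 × 1 = 497.3 kN.
Bearing (10 mm plate, F_u = 450 MPa): end bolts L_c = 49 − 33/2 = 32.5, R_n = min(1.2×32.5×10×450, 2.4×30×10×450) = 175.5 kN/bolt; interior L_c = 94 − 33 = 61, R_n = 324 kN/bolt. φR_n = 0.75 × (1×175.5 + 1×324) = 374.6 kN.
Tension yield (gross): A_g = 225×10 = 2250 mm². φR_n = 0.90 × 345 × 2250 = 698.6 kN.
Governing: min(497.3, 374.6, 698.6) = 374.6 kN → bearing.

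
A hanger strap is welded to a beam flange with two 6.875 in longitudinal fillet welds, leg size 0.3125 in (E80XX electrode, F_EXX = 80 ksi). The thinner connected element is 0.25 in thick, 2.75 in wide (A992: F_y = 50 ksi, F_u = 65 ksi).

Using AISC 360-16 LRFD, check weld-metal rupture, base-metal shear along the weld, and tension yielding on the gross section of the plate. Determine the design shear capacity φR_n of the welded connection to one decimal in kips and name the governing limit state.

Weld metal: throat = 0.707×0.3125 = 0.22094 in, L = 2×6.875 = 13.75 in. φR_n = 0.75 × 0.6 × 80 × 0.22094 × 13.75 = 109.4 kips.
Base metal shear (0.25 in plate): yield φR_n = 1.0×0.6×50×0.25×13.75 = 103.1 kips; rupture φR_n = 0.75×0.6×65×0.25×13.75 = 100.5 kips; take 100.5 kips (rupture).
Tension yield (gross): A_g = 2.75×0.25 = 0.6875 in². φR_n = 0.90 × 50 × 0.6875 = 30.9 kips.
Governing: min(109.4, 100.5, 30.9) = 30.9 kips → gross-section yield.

30.9 kips (gross-section yield governs)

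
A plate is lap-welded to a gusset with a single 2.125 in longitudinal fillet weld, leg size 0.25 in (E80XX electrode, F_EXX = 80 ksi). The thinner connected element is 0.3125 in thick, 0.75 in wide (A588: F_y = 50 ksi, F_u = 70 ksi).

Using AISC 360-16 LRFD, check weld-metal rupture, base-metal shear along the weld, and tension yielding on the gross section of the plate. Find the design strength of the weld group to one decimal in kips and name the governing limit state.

Weld metal: throat = 0.707×0.25 = 0.17675 in, L = 2.125 in. φR_n = 0.75 × 0.6 × 80 × 0.17675 × 2.125 = 13.5 kips.
Base metal shear (0.3125 in plate): yield φR_n = 1.0×0.6×50×0.3125×2.125 = 19.9 kips; rupture φR_n = 0.75×0.6×70×0.3125×2.125 = 20.9 kips; take 19.9 kips (yield).
Tension yield (gross): A_g = 0.75×0.3125 = 0.23438 in². φR_n = 0.90 × 50 × 0.23438 = 10.5 kips.
Governing: min(13.5, 19.9, 10.5) = 10.5 kips → gross-section yield.

10.5 kips (gross-section yield governs)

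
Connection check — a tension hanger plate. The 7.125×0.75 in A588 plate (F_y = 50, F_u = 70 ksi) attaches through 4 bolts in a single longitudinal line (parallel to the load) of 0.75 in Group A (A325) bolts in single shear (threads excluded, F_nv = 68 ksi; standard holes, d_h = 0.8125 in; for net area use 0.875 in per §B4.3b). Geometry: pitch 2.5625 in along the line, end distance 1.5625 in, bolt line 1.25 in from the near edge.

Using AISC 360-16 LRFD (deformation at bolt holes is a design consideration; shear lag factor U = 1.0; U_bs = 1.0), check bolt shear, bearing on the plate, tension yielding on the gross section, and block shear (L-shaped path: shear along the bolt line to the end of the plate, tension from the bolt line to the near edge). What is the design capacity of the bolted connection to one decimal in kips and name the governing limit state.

Bolt shear: A_b = π(0.75)²/4 = 0.44179 in². φR_n = 0.75 × 68 × 0.44179 × 4 × 1 = 90.1 kips.
Bearing (0.75 in plate, F_u = 70 ksi): end bolts L_c = 1.5625 − 0.8125/2 = 1.15625, R_n = min(1.2×1.15625×0.75×70, 2.4×0.75×0.75×70) = 72.844 kips/bolt; interior L_c = 2.5625 − 0.8125 = 1.75, R_n = 94.5 kips/bolt. φR_n = 0.75 × (1×72.844 + 3×94.5) = 267.3 kips.
Tension yield (gross): A_g = 7.125×0.75 = 5.3438 in². φR_n = 0.90 × 50 × 5.3438 = 240.5 kips.
Block shear: shear path 1×[1.5625+3×2.5625] = 1×9.25 in, A_gv = 6.9375, A_nv = 1×(9.25 − 3.5×0.875)×0.75 = 4.6406 in²; tension to near edge: (1.25 − 0.5×0.875)×0.75 = 0.60938 in². R_n = min(0.6×70×4.6406, 0.6×50×6.9375) + 1.0×70×0.60938 = min(194.91, 208.13) + 42.657 = 237.57 kips. φR_n = 0.75 × 237.57 = 178.2 kips.
Governing: min(90.1, 267.3, 240.5, 178.2) = 90.1 kips → bolt shear.

90.1 kips (bolt shear governs)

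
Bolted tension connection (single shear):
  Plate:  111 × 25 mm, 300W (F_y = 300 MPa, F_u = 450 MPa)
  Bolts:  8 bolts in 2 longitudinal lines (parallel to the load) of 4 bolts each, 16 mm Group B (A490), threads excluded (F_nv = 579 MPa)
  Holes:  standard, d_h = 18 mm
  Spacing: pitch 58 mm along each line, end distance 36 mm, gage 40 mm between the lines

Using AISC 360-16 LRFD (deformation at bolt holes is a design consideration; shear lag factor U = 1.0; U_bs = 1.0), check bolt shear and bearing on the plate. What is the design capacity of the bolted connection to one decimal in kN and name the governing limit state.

698.5 kN (bolt shear governs)

Bolt shear: A_b = π(16)²/4 = 201.06 mm². φR_n = 0.75 × 579 × 201.06 × 8 × 1 = 698.5 kN.
Bearing (25 mm plate, F_u = 450 MPa): end bolts L_c = 36 − 18/2 = 27, R_n = min(1.2×27×25×450, 2.4×16×25×450) = 364.5 kN/bolt; interior L_c = 58 − 18 = 40, R_n = 432 kN/bolt. φR_n = 0.75 × (2×364.5 + 6×432) = 2490.8 kN.
Governing: min(698.5, 2490.8) = 698.5 kN → bolt shear.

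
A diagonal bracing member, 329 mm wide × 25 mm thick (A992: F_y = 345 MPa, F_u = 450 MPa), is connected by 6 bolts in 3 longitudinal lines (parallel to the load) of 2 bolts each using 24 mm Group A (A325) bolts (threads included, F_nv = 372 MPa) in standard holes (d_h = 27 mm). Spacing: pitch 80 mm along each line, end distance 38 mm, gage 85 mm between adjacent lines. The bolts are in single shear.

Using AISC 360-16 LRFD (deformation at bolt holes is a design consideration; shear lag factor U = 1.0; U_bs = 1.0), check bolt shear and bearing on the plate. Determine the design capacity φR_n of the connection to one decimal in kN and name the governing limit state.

Bolt shear: A_b = π(24)²/4 = 452.39 mm². φR_n = 0.75 × 372 × 452.39 × 6 × 1 = 757.3 kN.
Bearing (25 mm plate, F_u = 450 MPa): end bolts L_c = 38 − 27/2 = 24.5, R_n = min(1.2×24.5×25×450, 2.4×24×25×450) = 330.75 kN/bolt; interior L_c = 80 − 27 = 53, R_n = 648 kN/bolt. φR_n = 0.75 × (3×330.75 + 3×648) = 2202.2 kN.
Governing: min(757.3, 2202.2) = 757.3 kN → bolt shear.

757.3 kN (bolt shear governs)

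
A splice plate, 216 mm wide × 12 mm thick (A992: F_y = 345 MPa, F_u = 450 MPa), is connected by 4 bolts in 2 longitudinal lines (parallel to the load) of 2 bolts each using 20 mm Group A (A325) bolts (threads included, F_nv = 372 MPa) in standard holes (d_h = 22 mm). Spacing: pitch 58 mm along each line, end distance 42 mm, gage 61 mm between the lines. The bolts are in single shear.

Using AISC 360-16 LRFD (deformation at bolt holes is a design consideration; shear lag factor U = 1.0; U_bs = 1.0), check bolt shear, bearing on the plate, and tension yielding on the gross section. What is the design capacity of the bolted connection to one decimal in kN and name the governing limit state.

350.6 kN (bolt shear governs)

Bolt shear: A_b = π(20)²/4 = 314.16 mm². φR_n = 0.75 × 372 × 314.16 × 4 × 1 = 350.6 kN.
Bearing (12 mm plate, F_u = 450 MPa): end bolts L_c = 42 − 22/2 = 31, R_n = min(1.2×31×12×450, 2.4×20×12×450) = 200.88 kN/bolt; interior L_c = 58 − 22 = 36, R_n = 233.28 kN/bolt. φR_n = 0.75 × (2×200.88 + 2×233.28) = 651.2 kN.
Tension yield (gross): A_g = 216×12 = 2592 mm². φR_n = 0.90 × 345 × 2592 = 804.8 kN.
Governing: min(350.6, 651.2, 804.8) = 350.6 kN → bolt shear.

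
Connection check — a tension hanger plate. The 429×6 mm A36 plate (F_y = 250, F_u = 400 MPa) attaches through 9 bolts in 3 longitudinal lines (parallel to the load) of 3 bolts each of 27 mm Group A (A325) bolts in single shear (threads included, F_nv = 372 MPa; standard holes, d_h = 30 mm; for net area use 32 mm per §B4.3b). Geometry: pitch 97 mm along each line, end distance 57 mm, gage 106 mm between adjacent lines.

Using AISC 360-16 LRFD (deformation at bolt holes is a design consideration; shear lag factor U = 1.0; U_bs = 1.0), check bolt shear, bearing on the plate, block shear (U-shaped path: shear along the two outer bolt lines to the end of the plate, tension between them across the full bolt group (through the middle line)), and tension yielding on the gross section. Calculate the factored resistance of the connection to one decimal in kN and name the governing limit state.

Bolt shear: A_b = π(27)²/4 = 572.56 mm². φR_n = 0.75 × 372 × 572.56 × 9 × 1 = 1437.7 kN.
Bearing (6 mm plate, F_u = 400 MPa): end bolts L_c = 57 − 30/2 = 42, R_n = min(1.2×42×6×400, 2.4×27×6×400) = 120.96 kN/bolt; interior L_c = 97 − 30 = 67, R_n = 155.52 kN/bolt. φR_n = 0.75 × (3×120.96 + 6×155.52) = 972.0 kN.
Block shear: shear path 2×[57+2×97] = 2×251 mm, A_gv = 3012, A_nv = 2×(251 − 2.5×32)×6 = 2052 mm²; tension across gage: (212 − 2×32)×6 = 888 mm². R_n = min(0.6×400×2052, 0.6×250×3012) + 1.0×400×888 = min(492.48, 451.8) + 355.2 = 807 kN. φR_n = 0.75 × 807 = 605.3 kN.
Tension yield (gross): A_g = 429×6 = 2574 mm². φR_n = 0.90 × 250 × 2574 = 579.2 kN.
Governing: min(1437.7, 972.0, 605.3, 579.2) = 579.2 kN → gross-section yield.

579.2 kN (gross-section yield governs)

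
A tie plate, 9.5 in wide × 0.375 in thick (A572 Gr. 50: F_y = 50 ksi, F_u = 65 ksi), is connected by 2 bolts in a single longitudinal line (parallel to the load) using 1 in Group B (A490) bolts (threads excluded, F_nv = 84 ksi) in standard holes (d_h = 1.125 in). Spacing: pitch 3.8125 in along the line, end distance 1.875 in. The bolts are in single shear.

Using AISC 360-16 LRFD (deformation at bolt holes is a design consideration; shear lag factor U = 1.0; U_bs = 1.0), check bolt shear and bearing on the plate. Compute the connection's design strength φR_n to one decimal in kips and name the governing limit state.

Bolt shear: A_b = π(1)²/4 = 0.7854 in². φR_n = 0.75 × 84 × 0.7854 × 2 × 1 = 99.0 kips.
Bearing (0.375 in plate, F_u = 65 ksi): end bolts L_c = 1.875 − 1.125/2 = 1.3125, R_n = min(1.2×1.3125×0.375×65, 2.4×1×0.375×65) = 38.391 kips/bolt; interior L_c = 3.8125 − 1.125 = 2.6875, R_n = 58.5 kips/bolt. φR_n = 0.75 × (1×38.391 + 1×58.5) = 72.7 kips.
Governing: min(99.0, 72.7) = 72.7 kips → bearing.

72.7 kips (bearing governs)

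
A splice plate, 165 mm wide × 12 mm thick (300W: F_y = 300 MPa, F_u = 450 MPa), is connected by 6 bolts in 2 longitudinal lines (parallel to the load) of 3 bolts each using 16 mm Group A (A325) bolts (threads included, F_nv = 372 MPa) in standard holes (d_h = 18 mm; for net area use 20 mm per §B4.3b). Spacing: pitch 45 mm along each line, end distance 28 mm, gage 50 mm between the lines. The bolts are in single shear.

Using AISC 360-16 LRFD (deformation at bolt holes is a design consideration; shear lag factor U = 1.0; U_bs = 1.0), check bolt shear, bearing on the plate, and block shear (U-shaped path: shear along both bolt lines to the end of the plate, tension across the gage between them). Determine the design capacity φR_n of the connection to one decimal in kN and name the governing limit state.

336.6 kN (bolt shear governs)

Bolt shear: A_b = π(16)²/4 = 201.06 mm². φR_n = 0.75 × 372 × 201.06 × 6 × 1 = 336.6 kN.
Bearing (12 mm plate, F_u = 450 MPa): end bolts L_c = 28 − 18/2 = 19, R_n = min(1.2×19×12×450, 2.4×16×12×450) = 123.12 kN/bolt; interior L_c = 45 − 18 = 27, R_n = 174.96 kN/bolt. φR_n = 0.75 × (2×123.12 + 4×174.96) = 709.6 kN.
Block shear: shear path 2×[28+2×45] = 2×118 mm, A_gv = 2832, A_nv = 2×(118 − 2.5×20)×12 = 1632 mm²; tension across gage: (50 − 1×20)×12 = 360 mm². R_n = min(0.6×450×1632, 0.6×300×2832) + 1.0×450×360 = min(440.64, 509.76) + 162 = 602.64 kN. φR_n = 0.75 × 602.64 = 452.0 kN.
Governing: min(336.6, 709.6, 452.0) = 336.6 kN → bolt shear.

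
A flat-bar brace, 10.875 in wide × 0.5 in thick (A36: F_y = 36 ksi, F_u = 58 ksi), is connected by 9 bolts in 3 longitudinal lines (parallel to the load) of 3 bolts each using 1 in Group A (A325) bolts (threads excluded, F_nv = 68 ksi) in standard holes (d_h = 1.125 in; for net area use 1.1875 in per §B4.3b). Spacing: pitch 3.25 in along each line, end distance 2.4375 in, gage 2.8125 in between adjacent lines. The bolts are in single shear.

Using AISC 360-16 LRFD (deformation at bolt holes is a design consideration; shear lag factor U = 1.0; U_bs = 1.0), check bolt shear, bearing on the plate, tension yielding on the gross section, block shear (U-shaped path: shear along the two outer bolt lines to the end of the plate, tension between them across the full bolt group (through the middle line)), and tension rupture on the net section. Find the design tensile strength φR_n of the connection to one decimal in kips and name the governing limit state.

Bolt shear: A_b = π(1)²/4 = 0.7854 in². φR_n = 0.75 × 68 × 0.7854 × 9 × 1 = 360.5 kips.
Bearing (0.5 in plate, F_u = 58 ksi): end bolts L_c = 2.4375 − 1.125/2 = 1.875, R_n = min(1.2×1.875×0.5×58, 2.4×1×0.5×58) = 65.25 kips/bolt; interior L_c = 3.25 − 1.125 = 2.125, R_n = 69.6 kips/bolt. φR_n = 0.75 × (3×65.25 + 6×69.6) = 460.0 kips.
Tension yield (gross): A_g = 10.875×0.5 = 5.4375 in². φR_n = 0.90 × 36 × 5.4375 = 176.2 kips.
Block shear: shear path 2×[2.4375+2×3.25] = 2×8.9375 in, A_gv = 8.9375, A_nv = 2×(8.9375 − 2.5×1.1875)×0.5 = 5.9688 in²; tension across gage: (5.625 − 2×1.1875)×0.5 = 1.625 in². R_n = min(0.6×58×5.9688, 0.6×36×8.9375) + 1.0×58×1.625 = min(207.71, 193.05) + 94.25 = 287.3 kips. φR_n = 0.75 × 287.3 = 215.5 kips.
Tension rupture (net): A_n = (10.875 − 3×1.1875)×0.5 = 3.6563 in² (U = 1.0, A_e = A_n). φR_n = 0.75 × 58 × 3.6563 = 159.0 kips.
Governing: min(360.5, 460.0, 176.2, 215.5, 159.0) = 159.0 kips → net-section rupture.

159.0 kips (net-section rupture governs)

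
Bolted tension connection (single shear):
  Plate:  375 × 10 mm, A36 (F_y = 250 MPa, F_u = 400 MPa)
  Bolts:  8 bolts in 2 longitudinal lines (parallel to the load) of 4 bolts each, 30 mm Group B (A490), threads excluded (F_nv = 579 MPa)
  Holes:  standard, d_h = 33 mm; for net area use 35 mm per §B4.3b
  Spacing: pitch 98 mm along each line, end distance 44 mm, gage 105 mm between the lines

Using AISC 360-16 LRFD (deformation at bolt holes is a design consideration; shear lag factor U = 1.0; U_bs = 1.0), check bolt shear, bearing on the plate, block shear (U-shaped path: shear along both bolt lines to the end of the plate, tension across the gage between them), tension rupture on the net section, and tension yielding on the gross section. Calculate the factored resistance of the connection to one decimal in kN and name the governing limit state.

843.8 kN (gross-section yield governs)

Bolt shear: A_b = π(30)²/4 = 706.86 mm². φR_n = 0.75 × 579 × 706.86 × 8 × 1 = 2455.6 kN.
Bearing (10 mm plate, F_u = 400 MPa): end bolts L_c = 44 − 33/2 = 27.5, R_n = min(1.2×27.5×10×400, 2.4×30×10×400) = 132 kN/bolt; interior L_c = 98 − 33 = 65, R_n = 288 kN/bolt. φR_n = 0.75 × (2×132 + 6×288) = 1494.0 kN.
Block shear: shear path 2×[44+3×98] = 2×338 mm, A_gv = 6760, A_nv = 2×(338 − 3.5×35)×10 = 4310 mm²; tension across gage: (105 − 1×35)×10 = 700 mm². R_n = min(0.6×400×4310, 0.6×250×6760) + 1.0×400×700 = min(1034.4, 1014) + 280 = 1294 kN. φR_n = 0.75 × 1294 = 970.5 kN.
Tension rupture (net): A_n = (375 − 2×35)×10 = 3050 mm² (U = 1.0, A_e = A_n). φR_n = 0.75 × 400 × 3050 = 915.0 kN.
Tension yield (gross): A_g = 375×10 = 3750 mm². φR_n = 0.90 × 250 × 3750 = 843.8 kN.
Governing: min(2455.6, 1494.0, 970.5, 915.0, 843.8) = 843.8 kN → gross-section yield.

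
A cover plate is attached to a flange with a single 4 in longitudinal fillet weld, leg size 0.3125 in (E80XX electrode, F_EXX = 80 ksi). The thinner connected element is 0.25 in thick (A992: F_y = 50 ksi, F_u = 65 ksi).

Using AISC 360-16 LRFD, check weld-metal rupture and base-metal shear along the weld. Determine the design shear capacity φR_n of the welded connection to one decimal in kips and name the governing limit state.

29.3 kips (base-metal shear governs)

Weld metal: throat = 0.707×0.3125 = 0.22094 in, L = 4 in. φR_n = 0.75 × 0.6 × 80 × 0.22094 × 4 = 31.8 kips.
Base metal shear (0.25 in plate): yield φR_n = 1.0×0.6×50×0.25×4 = 30.0 kips; rupture φR_n = 0.75×0.6×65×0.25×4 = 29.3 kips; take 29.3 kips (rupture).
Governing: min(31.8, 29.3) = 29.3 kips → base-metal shear.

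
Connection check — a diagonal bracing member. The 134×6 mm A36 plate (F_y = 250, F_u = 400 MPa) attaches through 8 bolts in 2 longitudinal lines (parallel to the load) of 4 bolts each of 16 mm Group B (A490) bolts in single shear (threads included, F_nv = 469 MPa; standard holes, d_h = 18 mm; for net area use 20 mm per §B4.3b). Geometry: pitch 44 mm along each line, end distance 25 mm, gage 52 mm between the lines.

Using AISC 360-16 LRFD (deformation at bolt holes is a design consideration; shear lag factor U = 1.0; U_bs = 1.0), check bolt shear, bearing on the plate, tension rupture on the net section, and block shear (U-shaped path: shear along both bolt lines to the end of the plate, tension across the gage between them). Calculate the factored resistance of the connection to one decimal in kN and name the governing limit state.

Bolt shear: A_b = π(16)²/4 = 201.06 mm². φR_n = 0.75 × 469 × 201.06 × 8 × 1 = 565.8 kN.
Bearing (6 mm plate, F_u = 400 MPa): end bolts L_c = 25 − 18/2 = 16, R_n = min(1.2×16×6×400, 2.4×16×6×400) = 46.08 kN/bolt; interior L_c = 44 − 18 = 26, R_n = 74.88 kN/bolt. φR_n = 0.75 × (2×46.08 + 6×74.88) = 406.1 kN.
Tension rupture (net): A_n = (134 − 2×20)×6 = 564 mm² (U = 1.0, A_e = A_n). φR_n = 0.75 × 400 × 564 = 169.2 kN.
Block shear: shear path 2×[25+3×44] = 2×157 mm, A_gv = 1884, A_nv = 2×(157 − 3.5×20)×6 = 1044 mm²; tension across gage: (52 − 1×20)×6 = 192 mm². R_n = min(0.6×400×1044, 0.6×250×1884) + 1.0×400×192 = min(250.56, 282.6) + 76.8 = 327.36 kN. φR_n = 0.75 × 327.36 = 245.5 kN.
Governing: min(565.8, 406.1, 169.2, 245.5) = 169.2 kN → net-section rupture.

169.2 kN (net-section rupture governs)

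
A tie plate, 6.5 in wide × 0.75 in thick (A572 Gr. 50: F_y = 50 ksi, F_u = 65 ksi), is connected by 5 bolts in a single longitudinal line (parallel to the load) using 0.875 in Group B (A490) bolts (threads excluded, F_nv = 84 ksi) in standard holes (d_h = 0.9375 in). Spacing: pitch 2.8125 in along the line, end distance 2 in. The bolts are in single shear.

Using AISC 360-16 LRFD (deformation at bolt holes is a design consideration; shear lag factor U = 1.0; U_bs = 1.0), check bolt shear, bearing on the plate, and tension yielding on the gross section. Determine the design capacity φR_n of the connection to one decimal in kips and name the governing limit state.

189.4 kips (bolt shear governs)

Bolt shear: A_b = π(0.875)²/4 = 0.60132 in². φR_n = 0.75 × 84 × 0.60132 × 5 × 1 = 189.4 kips.
Bearing (0.75 in plate, F_u = 65 ksi): end bolts L_c = 2 − 0.9375/2 = 1.53125, R_n = min(1.2×1.53125×0.75×65, 2.4×0.875×0.75×65) = 89.578 kips/bolt; interior L_c = 2.8125 − 0.9375 = 1.875, R_n = 102.38 kips/bolt. φR_n = 0.75 × (1×89.578 + 4×102.38) = 374.3 kips.
Tension yield (gross): A_g = 6.5×0.75 = 4.875 in². φR_n = 0.90 × 50 × 4.875 = 219.4 kips.
Governing: min(189.4, 374.3, 219.4) = 189.4 kips → bolt shear.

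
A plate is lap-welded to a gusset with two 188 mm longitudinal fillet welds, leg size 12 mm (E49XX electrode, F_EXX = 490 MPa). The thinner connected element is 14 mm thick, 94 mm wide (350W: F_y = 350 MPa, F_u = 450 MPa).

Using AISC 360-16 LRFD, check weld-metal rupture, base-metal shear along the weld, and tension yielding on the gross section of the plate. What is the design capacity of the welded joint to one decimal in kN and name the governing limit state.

414.5 kN (gross-section yield governs)

Weld metal: throat = 0.707×12 = 8.484 mm, L = 2×188 = 376 mm. φR_n = 0.75 × 0.6 × 490 × 8.484 × 376 = 703.4 kN.
Base metal shear (14 mm plate): yield φR_n = 1.0×0.6×350×14×376 = 1105.4 kN; rupture φR_n = 0.75×0.6×450×14×376 = 1066.0 kN; take 1066.0 kN (rupture).
Tension yield (gross): A_g = 94×14 = 1316 mm². φR_n = 0.90 × 350 × 1316 = 414.5 kN.
Governing: min(703.4, 1066.0, 414.5) = 414.5 kN → gross-section yield.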